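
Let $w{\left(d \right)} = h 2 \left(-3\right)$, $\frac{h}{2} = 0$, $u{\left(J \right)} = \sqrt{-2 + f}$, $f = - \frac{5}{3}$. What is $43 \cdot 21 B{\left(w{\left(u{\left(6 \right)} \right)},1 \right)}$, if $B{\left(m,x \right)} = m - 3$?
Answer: $-2709$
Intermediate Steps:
$f = - \frac{5}{3}$ ($f = \left(-5\right) \frac{1}{3} = - \frac{5}{3} \approx -1.6667$)
$u{\left(J \right)} = \frac{i \sqrt{33}}{3}$ ($u{\left(J \right)} = \sqrt{-2 - \frac{5}{3}} = \sqrt{- \frac{11}{3}} = \frac{i \sqrt{33}}{3}$)
$h = 0$ ($h = 2 \cdot 0 = 0$)
$w{\left(d \right)} = 0$ ($w{\left(d \right)} = 0 \cdot 2 \left(-3\right) = 0 \left(-3\right) = 0$)
$B{\left(m,x \right)} = -3 + m$
$43 \cdot 21 B{\left(w{\left(u{\left(6 \right)} \right)},1 \right)} = 43 \cdot 21 \left(-3 + 0\right) = 903 \left(-3\right) = -2709$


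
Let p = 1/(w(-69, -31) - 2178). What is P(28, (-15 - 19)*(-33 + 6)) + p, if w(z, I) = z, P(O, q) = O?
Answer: 62915/2247 ≈ 28.000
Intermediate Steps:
p = -1/2247 (p = 1/(-69 - 2178) = 1/(-2247) = -1/2247 ≈ -0.00044504)
P(28, (-15 - 19)*(-33 + 6)) + p = 28 - 1/2247 = 62915/2247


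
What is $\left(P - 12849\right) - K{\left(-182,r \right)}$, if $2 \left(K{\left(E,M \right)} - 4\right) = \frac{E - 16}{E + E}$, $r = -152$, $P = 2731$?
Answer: $- \frac{3684507}{364} \approx -10122.0$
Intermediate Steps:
$K{\left(E,M \right)} = 4 + \frac{-16 + E}{4 E}$ ($K{\left(E,M \right)} = 4 + \frac{\left(E - 16\right) \frac{1}{E + E}}{2} = 4 + \frac{\left(-16 + E\right) \frac{1}{2 E}}{2} = 4 + \frac{\frac{1}{2} \frac{1}{E} \left(-16 + E\right)}{2} = 4 + \frac{-16 + E}{4 E}$)
$\left(P - 12849\right) - K{\left(-182,r \right)} = \left(2731 - 12849\right) - \left(\frac{17}{4} - \frac{4}{-182}\right) = \left(2731 - 12849\right) - \left(\frac{17}{4} - - \frac{2}{91}\right) = -10118 - \left(\frac{17}{4} + \frac{2}{91}\right) = -10118 - \frac{1555}{364} = - \frac{3684507}{364}$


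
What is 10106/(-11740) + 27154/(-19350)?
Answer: -25716953/11358450 ≈ -2.2641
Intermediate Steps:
10106/(-11740) + 27154/(-19350) = 10106*(-1/11740) + 27154*(-1/19350) = -5053/5870 - 13577/9675 = -25716953/11358450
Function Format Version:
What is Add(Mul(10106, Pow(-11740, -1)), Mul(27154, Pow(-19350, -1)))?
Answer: Rational(-25716953, 11358450) ≈ -2.2641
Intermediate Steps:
Add(Mul(10106, Pow(-11740, -1)), Mul(27154, Pow(-19350, -1))) = Add(Mul(10106, Rational(-1, 11740)), Mul(27154, Rational(-1, 19350))) = Add(Rational(-5053, 5870), Rational(-13577, 9675)) = Rational(-25716953, 11358450)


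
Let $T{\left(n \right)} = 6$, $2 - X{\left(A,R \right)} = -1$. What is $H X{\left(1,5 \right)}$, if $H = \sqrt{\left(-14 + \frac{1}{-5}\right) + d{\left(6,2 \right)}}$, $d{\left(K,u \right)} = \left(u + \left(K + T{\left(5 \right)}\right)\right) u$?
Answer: $\frac{3 \sqrt{345}}{5} \approx 11.145$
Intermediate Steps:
$X{\left(A,R \right)} = 3$ ($X{\left(A,R \right)} = 2 - -1 = 2 + 1 = 3$)
$d{\left(K,u \right)} = u \left(6 + K + u\right)$ ($d{\left(K,u \right)} = \left(u + \left(K + 6\right)\right) u = \left(u + \left(6 + K\right)\right) u = \left(6 + K + u\right) u = u \left(6 + K + u\right)$)
$H = \frac{\sqrt{345}}{5}$ ($H = \sqrt{\left(-14 + \frac{1}{-5}\right) + 2 \left(6 + 6 + 2\right)} = \sqrt{\left(-14 - \frac{1}{5}\right) + 2 \cdot 14} = \sqrt{- \frac{71}{5} + 28} = \sqrt{\frac{69}{5}} = \frac{\sqrt{345}}{5} \approx 3.7148$)
$H X{\left(1,5 \right)} = \frac{\sqrt{345}}{5} \cdot 3 = \frac{3 \sqrt{345}}{5}$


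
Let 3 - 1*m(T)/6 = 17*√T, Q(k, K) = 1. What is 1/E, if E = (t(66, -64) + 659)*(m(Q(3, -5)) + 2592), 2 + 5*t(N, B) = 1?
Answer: 5/8261352 ≈ 6.0523e-7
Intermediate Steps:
m(T) = 18 - 102*√T
t(N, B) = -⅕ (t(N, B) = -⅖ + (⅕)*1 = -⅖ + ⅕ = -⅕)
E = 8261352/5 (E = (-⅕ + 659)*((18 - 102*√1) + 2592) = 3294*((18 - 102*1) + 2592)/5 = 3294*((18 - 102) + 2592)/5 = 3294*(-84 + 2592)/5 = (3294/5)*2508 = 8261352/5 ≈ 1.6523e+6)
1/E = 1/(8261352/5) = 5/8261352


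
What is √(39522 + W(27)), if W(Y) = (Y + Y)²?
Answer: √42438 ≈ 206.00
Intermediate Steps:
W(Y) = 4*Y² (W(Y) = (2*Y)² = 4*Y²)
√(39522 + W(27)) = √(39522 + 4*27²) = √(39522 + 4*729) = √(39522 + 2916) = √42438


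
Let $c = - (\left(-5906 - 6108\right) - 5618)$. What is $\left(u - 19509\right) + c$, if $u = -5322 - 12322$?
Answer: $-19521$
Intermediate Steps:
$u = -17644$
$c = 17632$ ($c = - (-12014 - 5618) = \left(-1\right) \left(-17632\right) = 17632$)
$\left(u - 19509\right) + c = \left(-17644 - 19509\right) + 17632 = -37153 + 17632 = -19521$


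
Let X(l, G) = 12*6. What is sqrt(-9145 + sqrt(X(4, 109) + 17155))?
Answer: sqrt(-9145 + sqrt(17227)) ≈ 94.941*I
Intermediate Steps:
X(l, G) = 72
sqrt(-9145 + sqrt(X(4, 109) + 17155)) = sqrt(-9145 + sqrt(72 + 17155)) = sqrt(-9145 + sqrt(17227))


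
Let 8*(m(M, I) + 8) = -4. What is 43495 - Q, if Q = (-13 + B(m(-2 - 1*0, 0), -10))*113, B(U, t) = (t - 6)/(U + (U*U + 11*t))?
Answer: 8311108/185 ≈ 44925.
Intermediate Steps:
m(M, I) = -17/2 (m(M, I) = -8 + (⅛)*(-4) = -8 - ½ = -17/2)
B(U, t) = (-6 + t)/(U + U² + 11*t) (B(U, t) = (-6 + t)/(U + (U² + 11*t)) = (-6 + t)/(U + U² + 11*t))
Q = -264533/185 (Q = (-13 + (-6 - 10)/(-17/2 + (-17/2)² + 11*(-10)))*113 = (-13 - 16/(-17/2 + 289/4 - 110))*113 = (-13 - 16/(-185/4))*113 = (-13 - 4/185*(-16))*113 = (-13 + 64/185)*113 = -2341/185*113 = -264533/185 ≈ -1429.9)
43495 - Q = 43495 - 1*(-264533/185) = 43495 + 264533/185 = 8311108/185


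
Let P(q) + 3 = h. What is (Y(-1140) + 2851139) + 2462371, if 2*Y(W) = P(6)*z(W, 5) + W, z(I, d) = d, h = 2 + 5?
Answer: 5312950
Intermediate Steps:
h = 7
P(q) = 4 (P(q) = -3 + 7 = 4)
Y(W) = 10 + W/2 (Y(W) = (4*5 + W)/2 = (20 + W)/2 = 10 + W/2)
(Y(-1140) + 2851139) + 2462371 = ((10 + (½)*(-1140)) + 2851139) + 2462371 = ((10 - 570) + 2851139) + 2462371 = (-560 + 2851139) + 2462371 = 2850579 + 2462371 = 5312950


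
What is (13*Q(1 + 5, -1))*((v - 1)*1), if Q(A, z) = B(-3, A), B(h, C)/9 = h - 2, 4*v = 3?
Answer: 585/4 ≈ 146.25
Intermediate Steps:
v = 3/4 (v = (1/4)*3 = 3/4 ≈ 0.75000)
B(h, C) = -18 + 9*h (B(h, C) = 9*(h - 2) = 9*(-2 + h) = -18 + 9*h)
Q(A, z) = -45 (Q(A, z) = -18 + 9*(-3) = -18 - 27 = -45)
(13*Q(1 + 5, -1))*((v - 1)*1) = (13*(-45))*((3/4 - 1)*1) = -(-585)/4 = -585*(-1/4) = 585/4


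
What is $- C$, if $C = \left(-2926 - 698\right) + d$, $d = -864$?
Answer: $4488$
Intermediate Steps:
$C = -4488$ ($C = \left(-2926 - 698\right) - 864 = -3624 - 864 = -4488$)
$- C = \left(-1\right) \left(-4488\right) = 4488$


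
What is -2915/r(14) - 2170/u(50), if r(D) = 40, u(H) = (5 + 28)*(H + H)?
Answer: -97063/1320 ≈ -73.533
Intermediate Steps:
u(H) = 66*H (u(H) = 33*(2*H) = 66*H)
-2915/r(14) - 2170/u(50) = -2915/40 - 2170/(66*50) = -2915*1/40 - 2170/3300 = -583/8 - 2170*1/3300 = -583/8 - 217/330 = -97063/1320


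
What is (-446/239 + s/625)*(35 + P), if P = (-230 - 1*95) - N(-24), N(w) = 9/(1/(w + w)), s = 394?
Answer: -26210928/149375 ≈ -175.47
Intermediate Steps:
N(w) = 18*w (N(w) = 9/(1/(2*w)) = 9/((1/(2*w))) = 9*(2*w) = 18*w)
P = 107 (P = (-230 - 1*95) - 18*(-24) = (-230 - 95) - 1*(-432) = -325 + 432 = 107)
(-446/239 + s/625)*(35 + P) = (-446/239 + 394/625)*(35 + 107) = (-446*1/239 + 394*(1/625))*142 = (-446/239 + 394/625)*142 = -184584/149375*142 = -26210928/149375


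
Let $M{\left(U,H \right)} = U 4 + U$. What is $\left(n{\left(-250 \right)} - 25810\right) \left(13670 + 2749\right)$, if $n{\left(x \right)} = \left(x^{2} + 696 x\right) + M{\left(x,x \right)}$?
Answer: $-2275016640$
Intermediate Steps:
$M{\left(U,H \right)} = 5 U$ ($M{\left(U,H \right)} = 4 U + U = 5 U$)
$n{\left(x \right)} = x^{2} + 701 x$ ($n{\left(x \right)} = \left(x^{2} + 696 x\right) + 5 x = x^{2} + 701 x$)
$\left(n{\left(-250 \right)} - 25810\right) \left(13670 + 2749\right) = \left(- 250 \left(701 - 250\right) - 25810\right) \left(13670 + 2749\right) = \left(\left(-250\right) 451 - 25810\right) 16419 = \left(-112750 - 25810\right) 16419 = \left(-138560\right) 16419 = -2275016640$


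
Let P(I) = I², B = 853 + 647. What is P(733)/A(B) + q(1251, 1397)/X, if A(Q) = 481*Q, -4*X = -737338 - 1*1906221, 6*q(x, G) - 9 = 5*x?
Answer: 1423368155551/1907327818500 ≈ 0.74626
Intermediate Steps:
q(x, G) = 3/2 + 5*x/6 (q(x, G) = 3/2 + (5*x)/6 = 3/2 + 5*x/6)
B = 1500
X = 2643559/4 (X = -(-737338 - 1*1906221)/4 = -(-737338 - 1906221)/4 = -¼*(-2643559) = 2643559/4 ≈ 6.6089e+5)
P(733)/A(B) + q(1251, 1397)/X = 733²/((481*1500)) + (3/2 + (⅚)*1251)/(2643559/4) = 537289/721500 + (3/2 + 2085/2)*(4/2643559) = 537289*(1/721500) + 1044*(4/2643559) = 537289/721500 + 4176/2643559 = 1423368155551/1907327818500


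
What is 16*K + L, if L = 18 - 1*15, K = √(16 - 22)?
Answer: 3 + 16*I*√6 ≈ 3.0 + 39.192*I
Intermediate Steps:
K = I*√6 (K = √(-6) = I*√6 ≈ 2.4495*I)
L = 3 (L = 18 - 15 = 3)
16*K + L = 16*(I*√6) + 3 = 16*I*√6 + 3 = 3 + 16*I*√6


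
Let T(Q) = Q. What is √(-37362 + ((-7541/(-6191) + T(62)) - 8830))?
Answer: I*√1768046142199/6191 ≈ 214.78*I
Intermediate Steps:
√(-37362 + ((-7541/(-6191) + T(62)) - 8830)) = √(-37362 + ((-7541/(-6191) + 62) - 8830)) = √(-37362 + ((-7541*(-1/6191) + 62) - 8830)) = √(-37362 + ((7541/6191 + 62) - 8830)) = √(-37362 + (391383/6191 - 8830)) = √(-37362 - 54275147/6191) = √(-285583289/6191) = I*√1768046142199/6191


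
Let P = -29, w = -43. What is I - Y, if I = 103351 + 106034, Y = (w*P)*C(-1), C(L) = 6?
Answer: 201903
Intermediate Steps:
Y = 7482 (Y = -43*(-29)*6 = 1247*6 = 7482)
I = 209385
I - Y = 209385 - 1*7482 = 209385 - 7482 = 201903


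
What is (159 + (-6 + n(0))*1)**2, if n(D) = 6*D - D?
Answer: 23409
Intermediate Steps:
n(D) = 5*D
(159 + (-6 + n(0))*1)**2 = (159 + (-6 + 5*0)*1)**2 = (159 + (-6 + 0)*1)**2 = (159 - 6*1)**2 = (159 - 6)**2 = 153**2 = 23409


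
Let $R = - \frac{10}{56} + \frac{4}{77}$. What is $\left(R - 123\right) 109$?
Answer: $- \frac{4133607}{308} \approx -13421.0$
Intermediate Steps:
$R = - \frac{39}{308}$ ($R = \left(-10\right) \frac{1}{56} + 4 \cdot \frac{1}{77} = - \frac{5}{28} + \frac{4}{77} = - \frac{39}{308} \approx -0.12662$)
$\left(R - 123\right) 109 = \left(- \frac{39}{308} - 123\right) 109 = \left(- \frac{37923}{308}\right) 109 = - \frac{4133607}{308}$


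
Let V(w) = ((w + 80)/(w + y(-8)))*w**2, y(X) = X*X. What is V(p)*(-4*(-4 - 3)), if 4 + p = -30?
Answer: 744464/15 ≈ 49631.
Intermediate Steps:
y(X) = X**2
p = -34 (p = -4 - 30 = -34)
V(w) = w**2*(80 + w)/(64 + w) (V(w) = ((w + 80)/(w + (-8)**2))*w**2 = ((80 + w)/(w + 64))*w**2 = ((80 + w)/(64 + w))*w**2 = w**2*(80 + w)/(64 + w))
V(p)*(-4*(-4 - 3)) = ((-34)**2*(80 - 34)/(64 - 34))*(-4*(-4 - 3)) = (1156*46/30)*(-4*(-7)) = (1156*(1/30)*46)*28 = (26588/15)*28 = 744464/15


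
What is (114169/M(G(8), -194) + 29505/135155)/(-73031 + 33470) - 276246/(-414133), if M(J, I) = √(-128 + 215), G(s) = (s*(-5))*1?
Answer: 98469225990451/147620936845001 - 114169*√87/3441807 ≈ 0.35764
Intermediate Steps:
G(s) = -5*s (G(s) = -5*s*1 = -5*s)
M(J, I) = √87
(114169/M(G(8), -194) + 29505/135155)/(-73031 + 33470) - 276246/(-414133) = (114169/(√87) + 29505/135155)/(-73031 + 33470) - 276246/(-414133) = (114169*(√87/87) + 29505*(1/135155))/(-39561) - 276246*(-1/414133) = (114169*√87/87 + 5901/27031)*(-1/39561) + 276246/414133 = (5901/27031 + 114169*√87/87)*(-1/39561) + 276246/414133 = (-1967/356457797 - 114169*√87/3441807) + 276246/414133 = 98469225990451/147620936845001 - 114169*√87/3441807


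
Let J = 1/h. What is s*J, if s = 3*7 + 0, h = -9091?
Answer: -21/9091 ≈ -0.0023100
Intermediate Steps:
s = 21 (s = 21 + 0 = 21)
J = -1/9091 (J = 1/(-9091) = -1/9091 ≈ -0.00011000)
s*J = 21*(-1/9091) = -21/9091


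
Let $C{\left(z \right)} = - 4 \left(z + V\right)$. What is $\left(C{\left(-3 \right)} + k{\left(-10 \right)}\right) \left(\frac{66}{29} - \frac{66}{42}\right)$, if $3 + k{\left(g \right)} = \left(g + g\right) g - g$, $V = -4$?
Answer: $\frac{33605}{203} \approx 165.54$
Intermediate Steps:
$k{\left(g \right)} = -3 - g + 2 g^{2}$ ($k{\left(g \right)} = -3 + \left(\left(g + g\right) g - g\right) = -3 + \left(2 g g - g\right) = -3 + \left(2 g^{2} - g\right) = -3 + \left(- g + 2 g^{2}\right) = -3 - g + 2 g^{2}$)
$C{\left(z \right)} = 16 - 4 z$ ($C{\left(z \right)} = - 4 \left(z - 4\right) = - 4 \left(-4 + z\right) = 16 - 4 z$)
$\left(C{\left(-3 \right)} + k{\left(-10 \right)}\right) \left(\frac{66}{29} - \frac{66}{42}\right) = \left(\left(16 - -12\right) - \left(-7 - 200\right)\right) \left(\frac{66}{29} - \frac{66}{42}\right) = \left(\left(16 + 12\right) + \left(-3 + 10 + 2 \cdot 100\right)\right) \left(66 \cdot \frac{1}{29} - \frac{11}{7}\right) = \left(28 + \left(-3 + 10 + 200\right)\right) \left(\frac{66}{29} - \frac{11}{7}\right) = \left(28 + 207\right) \frac{143}{203} = 235 \cdot \frac{143}{203} = \frac{33605}{203}$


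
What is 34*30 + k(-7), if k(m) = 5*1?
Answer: 1025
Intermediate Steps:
k(m) = 5
34*30 + k(-7) = 34*30 + 5 = 1020 + 5 = 1025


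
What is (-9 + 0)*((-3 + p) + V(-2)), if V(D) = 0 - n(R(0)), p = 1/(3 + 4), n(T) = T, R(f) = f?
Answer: 180/7 ≈ 25.714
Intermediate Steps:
p = ⅐ (p = 1/7 = ⅐ ≈ 0.14286)
V(D) = 0 (V(D) = 0 - 1*0 = 0 + 0 = 0)
(-9 + 0)*((-3 + p) + V(-2)) = (-9 + 0)*((-3 + ⅐) + 0) = -9*(-20/7 + 0) = -9*(-20/7) = 180/7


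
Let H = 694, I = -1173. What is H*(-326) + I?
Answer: -227417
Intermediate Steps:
H*(-326) + I = 694*(-326) - 1173 = -226244 - 1173 = -227417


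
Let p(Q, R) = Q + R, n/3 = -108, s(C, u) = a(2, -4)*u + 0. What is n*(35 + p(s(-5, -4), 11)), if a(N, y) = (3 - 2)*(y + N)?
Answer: -17496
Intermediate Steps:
a(N, y) = N + y (a(N, y) = 1*(N + y) = N + y)
s(C, u) = -2*u (s(C, u) = (2 - 4)*u + 0 = -2*u + 0 = -2*u)
n = -324 (n = 3*(-108) = -324)
n*(35 + p(s(-5, -4), 11)) = -324*(35 + (-2*(-4) + 11)) = -324*(35 + (8 + 11)) = -324*(35 + 19) = -324*54 = -17496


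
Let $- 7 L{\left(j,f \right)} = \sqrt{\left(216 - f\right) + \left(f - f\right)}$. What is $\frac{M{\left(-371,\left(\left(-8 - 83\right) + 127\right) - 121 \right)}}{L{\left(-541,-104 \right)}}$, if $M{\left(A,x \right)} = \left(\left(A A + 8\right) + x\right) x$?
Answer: $\frac{4092529 \sqrt{5}}{2} \approx 4.5756 \cdot 10^{6}$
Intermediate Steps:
$L{\left(j,f \right)} = - \frac{\sqrt{216 - f}}{7}$ ($L{\left(j,f \right)} = - \frac{\sqrt{\left(216 - f\right) + \left(f - f\right)}}{7} = - \frac{\sqrt{\left(216 - f\right) + 0}}{7} = - \frac{\sqrt{216 - f}}{7}$)
$M{\left(A,x \right)} = x \left(8 + x + A^{2}\right)$ ($M{\left(A,x \right)} = \left(\left(A^{2} + 8\right) + x\right) x = \left(\left(8 + A^{2}\right) + x\right) x = \left(8 + x + A^{2}\right) x = x \left(8 + x + A^{2}\right)$)
$\frac{M{\left(-371,\left(\left(-8 - 83\right) + 127\right) - 121 \right)}}{L{\left(-541,-104 \right)}} = \frac{\left(\left(\left(-8 - 83\right) + 127\right) - 121\right) \left(8 + \left(\left(\left(-8 - 83\right) + 127\right) - 121\right) + \left(-371\right)^{2}\right)}{\left(- \frac{1}{7}\right) \sqrt{216 - -104}} = \frac{\left(\left(-91 + 127\right) - 121\right) \left(8 + \left(\left(-91 + 127\right) - 121\right) + 137641\right)}{\left(- \frac{1}{7}\right) \sqrt{216 + 104}} = \frac{\left(36 - 121\right) \left(8 + \left(36 - 121\right) + 137641\right)}{\left(- \frac{1}{7}\right) \sqrt{320}} = \frac{\left(-85\right) \left(8 - 85 + 137641\right)}{\left(- \frac{1}{7}\right) 8 \sqrt{5}} = \frac{\left(-85\right) 137564}{\left(- \frac{8}{7}\right) \sqrt{5}} = - 11692940 \left(- \frac{7 \sqrt{5}}{40}\right) = \frac{4092529 \sqrt{5}}{2}$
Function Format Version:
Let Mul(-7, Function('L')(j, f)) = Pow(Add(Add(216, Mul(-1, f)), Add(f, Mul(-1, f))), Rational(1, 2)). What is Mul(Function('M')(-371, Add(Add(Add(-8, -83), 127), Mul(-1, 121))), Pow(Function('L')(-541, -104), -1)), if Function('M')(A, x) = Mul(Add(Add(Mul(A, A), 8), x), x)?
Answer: Mul(Rational(4092529, 2), Pow(5, Rational(1, 2))) ≈ 4.5756e+6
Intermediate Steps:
Function('L')(j, f) = Mul(Rational(-1, 7), Pow(Add(216, Mul(-1, f)), Rational(1, 2))) (Function('L')(j, f) = Mul(Rational(-1, 7), Pow(Add(Add(216, Mul(-1, f)), Add(f, Mul(-1, f))), Rational(1, 2))) = Mul(Rational(-1, 7), Pow(Add(Add(216, Mul(-1, f)), 0), Rational(1, 2))) = Mul(Rational(-1, 7), Pow(Add(216, Mul(-1, f)), Rational(1, 2))))
Function('M')(A, x) = Mul(x, Add(8, x, Pow(A, 2))) (Function('M')(A, x) = Mul(Add(Add(Pow(A, 2), 8), x), x) = Mul(Add(Add(8, Pow(A, 2)), x), x) = Mul(Add(8, x, Pow(A, 2)), x) = Mul(x, Add(8, x, Pow(A, 2))))
Mul(Function('M')(-371, Add(Add(Add(-8, -83), 127), Mul(-1, 121))), Pow(Function('L')(-541, -104), -1)) = Mul(Mul(Add(Add(Add(-8, -83), 127), Mul(-1, 121)), Add(8, Add(Add(Add(-8, -83), 127), Mul(-1, 121)), Pow(-371, 2))), Pow(Mul(Rational(-1, 7), Pow(Add(216, Mul(-1, -104)), Rational(1, 2))), -1)) = Mul(Mul(Add(Add(-91, 127), -121), Add(8, Add(Add(-91, 127), -121), 137641)), Pow(Mul(Rational(-1, 7), Pow(Add(216, 104), Rational(1, 2))), -1)) = Mul(Mul(Add(36, -121), Add(8, Add(36, -121), 137641)), Pow(Mul(Rational(-1, 7), Pow(320, Rational(1, 2))), -1)) = Mul(Mul(-85, Add(8, -85, 137641)), Pow(Mul(Rational(-1, 7), Mul(8, Pow(5, Rational(1, 2)))), -1)) = Mul(Mul(-85, 137564), Pow(Mul(Rational(-8, 7), Pow(5, Rational(1, 2))), -1)) = Mul(-11692940, Mul(Rational(-7, 40), Pow(5, Rational(1, 2)))) = Mul(Rational(4092529, 2), Pow(5, Rational(1, 2)))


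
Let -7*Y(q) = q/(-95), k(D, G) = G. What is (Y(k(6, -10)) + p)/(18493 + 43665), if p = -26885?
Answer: -3575707/8267014 ≈ -0.43253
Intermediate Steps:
Y(q) = q/665 (Y(q) = -q/(7*(-95)) = -q*(-1)/(7*95) = -(-1)*q/665 = q/665)
(Y(k(6, -10)) + p)/(18493 + 43665) = ((1/665)*(-10) - 26885)/(18493 + 43665) = (-2/133 - 26885)/62158 = -3575707/133*1/62158 = -3575707/8267014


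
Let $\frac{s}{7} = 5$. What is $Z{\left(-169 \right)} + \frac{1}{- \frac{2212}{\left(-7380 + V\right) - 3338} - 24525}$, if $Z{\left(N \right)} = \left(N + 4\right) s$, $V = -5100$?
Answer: $- \frac{1120160120134}{193967119} \approx -5775.0$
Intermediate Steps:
$s = 35$ ($s = 7 \cdot 5 = 35$)
$Z{\left(N \right)} = 140 + 35 N$ ($Z{\left(N \right)} = \left(N + 4\right) 35 = \left(4 + N\right) 35 = 140 + 35 N$)
$Z{\left(-169 \right)} + \frac{1}{- \frac{2212}{\left(-7380 + V\right) - 3338} - 24525} = \left(140 + 35 \left(-169\right)\right) + \frac{1}{- \frac{2212}{\left(-7380 - 5100\right) - 3338} - 24525} = \left(140 - 5915\right) + \frac{1}{- \frac{2212}{-12480 - 3338} - 24525} = -5775 + \frac{1}{- \frac{2212}{-15818} - 24525} = -5775 + \frac{1}{\left(-2212\right) \left(- \frac{1}{15818}\right) - 24525} = -5775 + \frac{1}{\frac{1106}{7909} - 24525} = -5775 + \frac{1}{- \frac{193967119}{7909}} = -5775 - \frac{7909}{193967119} = - \frac{1120160120134}{193967119}$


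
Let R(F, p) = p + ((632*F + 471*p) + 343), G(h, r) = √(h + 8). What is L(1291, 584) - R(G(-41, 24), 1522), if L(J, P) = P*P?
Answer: -377671 - 632*I*√33 ≈ -3.7767e+5 - 3630.6*I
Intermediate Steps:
G(h, r) = √(8 + h)
R(F, p) = 343 + 472*p + 632*F (R(F, p) = p + ((471*p + 632*F) + 343) = p + (343 + 471*p + 632*F) = 343 + 472*p + 632*F)
L(J, P) = P²
L(1291, 584) - R(G(-41, 24), 1522) = 584² - (343 + 472*1522 + 632*√(8 - 41)) = 341056 - (343 + 718384 + 632*√(-33)) = 341056 - (343 + 718384 + 632*(I*√33)) = 341056 - (343 + 718384 + 632*I*√33) = 341056 - (718727 + 632*I*√33) = 341056 + (-718727 - 632*I*√33) = -377671 - 632*I*√33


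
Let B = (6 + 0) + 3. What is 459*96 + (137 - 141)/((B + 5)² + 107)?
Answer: 13351388/303 ≈ 44064.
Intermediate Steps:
B = 9 (B = 6 + 3 = 9)
459*96 + (137 - 141)/((B + 5)² + 107) = 459*96 + (137 - 141)/((9 + 5)² + 107) = 44064 - 4/(14² + 107) = 44064 - 4/(196 + 107) = 44064 - 4/303 = 13351388/303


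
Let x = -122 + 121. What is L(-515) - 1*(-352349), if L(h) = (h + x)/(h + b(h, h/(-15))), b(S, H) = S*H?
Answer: 9617366729/27295 ≈ 3.5235e+5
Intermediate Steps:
x = -1
b(S, H) = H*S
L(h) = (-1 + h)/(h - h²/15) (L(h) = (h - 1)/(h + (h/(-15))*h) = (-1 + h)/(h + (h*(-1/15))*h) = (-1 + h)/(h + (-h/15)*h) = (-1 + h)/(h - h²/15))
L(-515) - 1*(-352349) = 15*(-1 - 515)/(-515*(15 - 1*(-515))) - 1*(-352349) = 15*(-1/515)*(-516)/(15 + 515) + 352349 = 15*(-1/515)*(-516)/530 + 352349 = 15*(-1/515)*(1/530)*(-516) + 352349 = 774/27295 + 352349 = 9617366729/27295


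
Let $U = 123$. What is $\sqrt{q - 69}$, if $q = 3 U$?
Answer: $10 \sqrt{3} \approx 17.32$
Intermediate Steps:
$q = 369$ ($q = 3 \cdot 123 = 369$)
$\sqrt{q - 69} = \sqrt{369 - 69} = \sqrt{300} = 10 \sqrt{3}$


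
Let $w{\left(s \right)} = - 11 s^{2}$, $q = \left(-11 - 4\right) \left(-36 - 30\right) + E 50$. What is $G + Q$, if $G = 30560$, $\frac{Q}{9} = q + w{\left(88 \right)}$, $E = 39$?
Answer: $-709636$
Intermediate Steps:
$q = 2940$ ($q = \left(-11 - 4\right) \left(-36 - 30\right) + 39 \cdot 50 = \left(-15\right) \left(-66\right) + 1950 = 990 + 1950 = 2940$)
$Q = -740196$ ($Q = 9 \left(2940 - 11 \cdot 88^{2}\right) = 9 \left(2940 - 85184\right) = 9 \left(-82244\right) = -740196$)
$G + Q = 30560 - 740196 = -709636$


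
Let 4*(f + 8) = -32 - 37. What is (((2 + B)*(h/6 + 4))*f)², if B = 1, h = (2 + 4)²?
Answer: 2295225/4 ≈ 5.7381e+5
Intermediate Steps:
h = 36 (h = 6² = 36)
f = -101/4 (f = -8 + (-32 - 37)/4 = -8 + (¼)*(-69) = -8 - 69/4 = -101/4 ≈ -25.250)
(((2 + B)*(h/6 + 4))*f)² = (((2 + 1)*(36/6 + 4))*(-101/4))² = ((3*(36*(⅙) + 4))*(-101/4))² = ((3*(6 + 4))*(-101/4))² = ((3*10)*(-101/4))² = (30*(-101/4))² = (-1515/2)² = 2295225/4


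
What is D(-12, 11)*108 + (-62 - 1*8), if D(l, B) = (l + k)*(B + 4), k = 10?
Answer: -3310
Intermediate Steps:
D(l, B) = (4 + B)*(10 + l) (D(l, B) = (l + 10)*(B + 4) = (10 + l)*(4 + B) = (4 + B)*(10 + l))
D(-12, 11)*108 + (-62 - 1*8) = (40 + 4*(-12) + 10*11 + 11*(-12))*108 + (-62 - 1*8) = (40 - 48 + 110 - 132)*108 + (-62 - 8) = -30*108 - 70 = -3240 - 70 = -3310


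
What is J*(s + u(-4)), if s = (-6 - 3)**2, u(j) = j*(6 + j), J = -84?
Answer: -6132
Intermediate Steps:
s = 81 (s = (-9)**2 = 81)
J*(s + u(-4)) = -84*(81 - 4*(6 - 4)) = -84*(81 - 4*2) = -84*(81 - 8) = -84*73 = -6132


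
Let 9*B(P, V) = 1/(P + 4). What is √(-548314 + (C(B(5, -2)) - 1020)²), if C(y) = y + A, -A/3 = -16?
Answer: √2601082207/81 ≈ 629.64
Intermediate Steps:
A = 48 (A = -3*(-16) = 48)
B(P, V) = 1/(9*(4 + P)) (B(P, V) = 1/(9*(P + 4)) = 1/(9*(4 + P)))
C(y) = 48 + y (C(y) = y + 48 = 48 + y)
√(-548314 + (C(B(5, -2)) - 1020)²) = √(-548314 + ((48 + 1/(9*(4 + 5))) - 1020)²) = √(-548314 + ((48 + (⅑)/9) - 1020)²) = √(-548314 + ((48 + (⅑)*(⅑)) - 1020)²) = √(-548314 + ((48 + 1/81) - 1020)²) = √(-548314 + (3889/81 - 1020)²) = √(-548314 + (-78731/81)²) = √(-548314 + 6198570361/6561) = √(2601082207/6561) = √2601082207/81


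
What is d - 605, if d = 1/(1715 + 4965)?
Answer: -4041399/6680 ≈ -605.00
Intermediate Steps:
d = 1/6680 ≈ 0.00014970
d - 605 = 1/6680 - 605 = -4041399/6680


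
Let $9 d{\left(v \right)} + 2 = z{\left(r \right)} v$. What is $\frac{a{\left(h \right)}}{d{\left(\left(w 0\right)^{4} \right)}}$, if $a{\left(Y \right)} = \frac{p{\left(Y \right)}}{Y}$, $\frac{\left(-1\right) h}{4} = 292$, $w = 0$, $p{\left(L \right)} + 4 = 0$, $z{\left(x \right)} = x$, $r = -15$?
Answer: $- \frac{9}{584} \approx -0.015411$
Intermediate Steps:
$p{\left(L \right)} = -4$ ($p{\left(L \right)} = -4 + 0 = -4$)
$h = -1168$ ($h = \left(-4\right) 292 = -1168$)
$a{\left(Y \right)} = - \frac{4}{Y}$
$d{\left(v \right)} = - \frac{2}{9} - \frac{5 v}{3}$ ($d{\left(v \right)} = - \frac{2}{9} + \frac{\left(-15\right) v}{9} = - \frac{2}{9} - \frac{5 v}{3}$)
$\frac{a{\left(h \right)}}{d{\left(\left(w 0\right)^{4} \right)}} = \frac{\left(-4\right) \frac{1}{-1168}}{- \frac{2}{9} - \frac{5 \left(0 \cdot 0\right)^{4}}{3}} = \frac{\left(-4\right) \left(- \frac{1}{1168}\right)}{- \frac{2}{9} - \frac{5 \cdot 0^{4}}{3}} = \frac{1}{292 \left(- \frac{2}{9} - 0\right)} = \frac{1}{292 \left(- \frac{2}{9} + 0\right)} = \frac{1}{292 \left(- \frac{2}{9}\right)} = \frac{1}{292} \left(- \frac{9}{2}\right) = - \frac{9}{584}$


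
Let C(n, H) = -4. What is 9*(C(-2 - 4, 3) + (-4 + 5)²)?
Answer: -27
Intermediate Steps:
9*(C(-2 - 4, 3) + (-4 + 5)²) = 9*(-4 + (-4 + 5)²) = 9*(-4 + 1²) = 9*(-4 + 1) = 9*(-3) = -27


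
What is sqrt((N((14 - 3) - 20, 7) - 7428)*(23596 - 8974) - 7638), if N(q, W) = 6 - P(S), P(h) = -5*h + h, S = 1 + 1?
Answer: 7*I*sqrt(2212554) ≈ 10412.0*I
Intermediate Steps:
S = 2
P(h) = -4*h
N(q, W) = 14 (N(q, W) = 6 - (-4)*2 = 6 - 1*(-8) = 6 + 8 = 14)
sqrt((N((14 - 3) - 20, 7) - 7428)*(23596 - 8974) - 7638) = sqrt((14 - 7428)*(23596 - 8974) - 7638) = sqrt(-7414*14622 - 7638) = sqrt(-108407508 - 7638) = sqrt(-108415146) = 7*I*sqrt(2212554)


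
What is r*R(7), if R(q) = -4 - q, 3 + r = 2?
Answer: 11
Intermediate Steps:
r = -1 (r = -3 + 2 = -1)
r*R(7) = -(-4 - 1*7) = -(-4 - 7) = -1*(-11) = 11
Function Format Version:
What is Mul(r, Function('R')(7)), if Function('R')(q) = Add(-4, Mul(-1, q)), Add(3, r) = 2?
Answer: 11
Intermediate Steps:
r = -1 (r = Add(-3, 2) = -1)
Mul(r, Function('R')(7)) = Mul(-1, Add(-4, Mul(-1, 7))) = Mul(-1, Add(-4, -7)) = Mul(-1, -11) = 11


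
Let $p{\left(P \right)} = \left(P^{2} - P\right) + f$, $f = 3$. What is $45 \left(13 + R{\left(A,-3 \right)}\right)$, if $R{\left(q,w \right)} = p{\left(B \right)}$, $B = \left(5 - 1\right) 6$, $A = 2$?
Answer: $25560$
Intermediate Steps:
$B = 24$ ($B = 4 \cdot 6 = 24$)
$p{\left(P \right)} = 3 + P^{2} - P$ ($p{\left(P \right)} = \left(P^{2} - P\right) + 3 = 3 + P^{2} - P$)
$R{\left(q,w \right)} = 555$ ($R{\left(q,w \right)} = 3 + 24^{2} - 24 = 3 + 576 - 24 = 555$)
$45 \left(13 + R{\left(A,-3 \right)}\right) = 45 \left(13 + 555\right) = 45 \cdot 568 = 25560$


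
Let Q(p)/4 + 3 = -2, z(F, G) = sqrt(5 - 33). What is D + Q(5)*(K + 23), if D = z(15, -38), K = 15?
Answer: -760 + 2*I*sqrt(7) ≈ -760.0 + 5.2915*I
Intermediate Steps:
z(F, G) = 2*I*sqrt(7) (z(F, G) = sqrt(-28) = 2*I*sqrt(7))
Q(p) = -20 (Q(p) = -12 + 4*(-2) = -12 - 8 = -20)
D = 2*I*sqrt(7) ≈ 5.2915*I
D + Q(5)*(K + 23) = 2*I*sqrt(7) - 20*(15 + 23) = 2*I*sqrt(7) - 20*38 = 2*I*sqrt(7) - 760 = -760 + 2*I*sqrt(7)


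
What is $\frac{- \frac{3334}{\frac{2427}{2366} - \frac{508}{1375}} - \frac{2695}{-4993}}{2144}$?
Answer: $- \frac{54149998795585}{22857266803424} \approx -2.369$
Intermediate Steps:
$\frac{- \frac{3334}{\frac{2427}{2366} - \frac{508}{1375}} - \frac{2695}{-4993}}{2144} = \left(- \frac{3334}{2427 \cdot \frac{1}{2366} - \frac{508}{1375}} - - \frac{2695}{4993}\right) \frac{1}{2144} = \left(- \frac{3334}{\frac{2427}{2366} - \frac{508}{1375}} + \frac{2695}{4993}\right) \frac{1}{2144} = \left(- \frac{3334}{\frac{2135197}{3253250}} + \frac{2695}{4993}\right) \frac{1}{2144} = \left(\left(-3334\right) \frac{3253250}{2135197} + \frac{2695}{4993}\right) \frac{1}{2144} = \left(- \frac{10846335500}{2135197} + \frac{2695}{4993}\right) \frac{1}{2144} = \left(- \frac{54149998795585}{10661038621}\right) \frac{1}{2144} = - \frac{54149998795585}{22857266803424}$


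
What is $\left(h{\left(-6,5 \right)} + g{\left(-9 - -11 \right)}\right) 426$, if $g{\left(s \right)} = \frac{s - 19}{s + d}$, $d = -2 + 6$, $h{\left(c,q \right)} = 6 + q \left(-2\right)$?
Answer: $-2911$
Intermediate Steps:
$h{\left(c,q \right)} = 6 - 2 q$
$d = 4$
$g{\left(s \right)} = \frac{-19 + s}{4 + s}$ ($g{\left(s \right)} = \frac{s - 19}{s + 4} = \frac{-19 + s}{4 + s}$)
$\left(h{\left(-6,5 \right)} + g{\left(-9 - -11 \right)}\right) 426 = \left(\left(6 - 10\right) + \frac{-19 - -2}{4 - -2}\right) 426 = \left(\left(6 - 10\right) + \frac{-19 + \left(-9 + 11\right)}{4 + \left(-9 + 11\right)}\right) 426 = \left(-4 + \frac{-19 + 2}{4 + 2}\right) 426 = \left(-4 + \frac{1}{6} \left(-17\right)\right) 426 = \left(-4 - \frac{17}{6}\right) 426 = \left(- \frac{41}{6}\right) 426 = -2911$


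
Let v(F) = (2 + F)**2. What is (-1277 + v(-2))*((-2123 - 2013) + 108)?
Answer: 5143756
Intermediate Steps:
(-1277 + v(-2))*((-2123 - 2013) + 108) = (-1277 + (2 - 2)**2)*((-2123 - 2013) + 108) = (-1277 + 0**2)*(-4136 + 108) = (-1277 + 0)*(-4028) = -1277*(-4028) = 5143756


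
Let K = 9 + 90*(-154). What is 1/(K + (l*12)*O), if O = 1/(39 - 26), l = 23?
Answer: -13/179787 ≈ -7.2308e-5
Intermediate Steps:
K = -13851 (K = 9 - 13860 = -13851)
O = 1/13 ≈ 0.076923
1/(K + (l*12)*O) = 1/(-13851 + (23*12)*(1/13)) = 1/(-13851 + 276*(1/13)) = 1/(-13851 + 276/13) = 1/(-179787/13) = -13/179787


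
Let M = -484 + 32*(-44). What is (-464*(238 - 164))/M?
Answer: 8584/473 ≈ 18.148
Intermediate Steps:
M = -1892 (M = -484 - 1408 = -1892)
(-464*(238 - 164))/M = -464*(238 - 164)/(-1892) = -464*74*(-1/1892) = -34336*(-1/1892) = 8584/473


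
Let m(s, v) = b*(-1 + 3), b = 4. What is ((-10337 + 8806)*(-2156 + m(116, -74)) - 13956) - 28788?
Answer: 3245844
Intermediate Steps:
m(s, v) = 8 (m(s, v) = 4*(-1 + 3) = 4*2 = 8)
((-10337 + 8806)*(-2156 + m(116, -74)) - 13956) - 28788 = ((-10337 + 8806)*(-2156 + 8) - 13956) - 28788 = (-1531*(-2148) - 13956) - 28788 = (3288588 - 13956) - 28788 = 3274632 - 28788 = 3245844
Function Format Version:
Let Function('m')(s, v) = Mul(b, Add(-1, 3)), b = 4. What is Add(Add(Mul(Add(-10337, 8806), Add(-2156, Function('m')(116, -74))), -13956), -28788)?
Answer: 3245844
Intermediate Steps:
Function('m')(s, v) = 8 (Function('m')(s, v) = Mul(4, Add(-1, 3)) = Mul(4, 2) = 8)
Add(Add(Mul(Add(-10337, 8806), Add(-2156, Function('m')(116, -74))), -13956), -28788) = Add(Add(Mul(Add(-10337, 8806), Add(-2156, 8)), -13956), -28788) = Add(Add(Mul(-1531, -2148), -13956), -28788) = Add(Add(3288588, -13956), -28788) = Add(3274632, -28788) = 3245844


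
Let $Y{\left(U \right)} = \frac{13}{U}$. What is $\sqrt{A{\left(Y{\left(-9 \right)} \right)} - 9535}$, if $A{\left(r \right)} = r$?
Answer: $\frac{2 i \sqrt{21457}}{3} \approx 97.655 i$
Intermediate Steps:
$\sqrt{A{\left(Y{\left(-9 \right)} \right)} - 9535} = \sqrt{\frac{13}{-9} - 9535} = \sqrt{13 \left(- \frac{1}{9}\right) - 9535} = \sqrt{- \frac{13}{9} - 9535} = \sqrt{- \frac{85828}{9}} = \frac{2 i \sqrt{21457}}{3}$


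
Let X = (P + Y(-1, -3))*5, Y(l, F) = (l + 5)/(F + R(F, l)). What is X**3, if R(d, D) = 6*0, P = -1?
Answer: -42875/27 ≈ -1588.0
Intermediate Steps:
R(d, D) = 0
Y(l, F) = (5 + l)/F (Y(l, F) = (l + 5)/(F + 0) = (5 + l)/F)
X = -35/3 (X = (-1 + (5 - 1)/(-3))*5 = (-1 - 1/3*4)*5 = (-1 - 4/3)*5 = -7/3*5 = -35/3 ≈ -11.667)
X**3 = (-35/3)**3 = -42875/27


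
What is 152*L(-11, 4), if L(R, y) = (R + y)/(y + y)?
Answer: -133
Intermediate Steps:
L(R, y) = (R + y)/(2*y) (L(R, y) = (R + y)/((2*y)) = (R + y)*(1/(2*y)) = (R + y)/(2*y))
152*L(-11, 4) = 152*((1/2)*(-11 + 4)/4) = 152*((1/2)*(1/4)*(-7)) = 152*(-7/8) = -133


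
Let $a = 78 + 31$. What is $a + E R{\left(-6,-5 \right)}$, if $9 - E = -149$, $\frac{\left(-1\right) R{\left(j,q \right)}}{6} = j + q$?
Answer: $10537$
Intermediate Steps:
$R{\left(j,q \right)} = - 6 j - 6 q$ ($R{\left(j,q \right)} = - 6 \left(j + q\right) = - 6 j - 6 q$)
$a = 109$
$E = 158$ ($E = 9 - -149 = 9 + 149 = 158$)
$a + E R{\left(-6,-5 \right)} = 109 + 158 \left(\left(-6\right) \left(-6\right) - -30\right) = 109 + 158 \left(36 + 30\right) = 109 + 158 \cdot 66 = 109 + 10428 = 10537$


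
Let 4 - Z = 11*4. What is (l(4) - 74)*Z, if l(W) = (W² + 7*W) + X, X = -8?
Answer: 1520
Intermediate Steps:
l(W) = -8 + W² + 7*W (l(W) = (W² + 7*W) - 8 = -8 + W² + 7*W)
Z = -40 (Z = 4 - 11*4 = 4 - 1*44 = 4 - 44 = -40)
(l(4) - 74)*Z = ((-8 + 4² + 7*4) - 74)*(-40) = ((-8 + 16 + 28) - 74)*(-40) = (36 - 74)*(-40) = -38*(-40) = 1520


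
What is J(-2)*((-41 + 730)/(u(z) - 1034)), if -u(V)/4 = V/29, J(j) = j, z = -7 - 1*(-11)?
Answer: 19981/15001 ≈ 1.3320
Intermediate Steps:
z = 4 (z = -7 + 11 = 4)
u(V) = -4*V/29
J(-2)*((-41 + 730)/(u(z) - 1034)) = -2*(-41 + 730)/(-4/29*4 - 1034) = -1378/(-16/29 - 1034) = -1378/(-30002/29) = -1378*(-29)/30002 = -2*(-19981/30002) = 19981/15001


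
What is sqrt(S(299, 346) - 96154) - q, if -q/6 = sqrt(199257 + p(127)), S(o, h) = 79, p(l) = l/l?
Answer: 6*sqrt(199258) + 15*I*sqrt(427) ≈ 2678.3 + 309.96*I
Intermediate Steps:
p(l) = 1
q = -6*sqrt(199258) (q = -6*sqrt(199257 + 1) = -6*sqrt(199258) ≈ -2678.3)
sqrt(S(299, 346) - 96154) - q = sqrt(79 - 96154) - (-6)*sqrt(199258) = sqrt(-96075) + 6*sqrt(199258) = 15*I*sqrt(427) + 6*sqrt(199258) = 6*sqrt(199258) + 15*I*sqrt(427)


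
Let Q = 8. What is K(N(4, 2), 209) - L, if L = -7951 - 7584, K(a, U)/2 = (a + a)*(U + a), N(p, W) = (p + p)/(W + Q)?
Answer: 405159/25 ≈ 16206.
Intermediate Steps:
N(p, W) = 2*p/(8 + W) (N(p, W) = (p + p)/(W + 8) = (2*p)/(8 + W) = 2*p/(8 + W))
K(a, U) = 4*a*(U + a) (K(a, U) = 2*((a + a)*(U + a)) = 2*((2*a)*(U + a)) = 2*(2*a*(U + a)) = 4*a*(U + a))
L = -15535
K(N(4, 2), 209) - L = 4*(2*4/(8 + 2))*(209 + 2*4/(8 + 2)) - 1*(-15535) = 4*(2*4/10)*(209 + 2*4/10) + 15535 = 4*(2*4*(⅒))*(209 + 2*4*(⅒)) + 15535 = 4*(⅘)*(209 + ⅘) + 15535 = 4*(⅘)*(1049/5) + 15535 = 16784/25 + 15535 = 405159/25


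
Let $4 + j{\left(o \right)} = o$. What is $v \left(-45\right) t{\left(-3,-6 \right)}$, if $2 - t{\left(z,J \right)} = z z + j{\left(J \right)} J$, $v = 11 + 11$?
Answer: $66330$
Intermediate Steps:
$v = 22$
$j{\left(o \right)} = -4 + o$
$t{\left(z,J \right)} = 2 - z^{2} - J \left(-4 + J\right)$ ($t{\left(z,J \right)} = 2 - \left(z z + \left(-4 + J\right) J\right) = 2 - \left(z^{2} + J \left(-4 + J\right)\right) = 2 - z^{2} - J \left(-4 + J\right)$)
$v \left(-45\right) t{\left(-3,-6 \right)} = 22 \left(-45\right) \left(2 - \left(-3\right)^{2} - - 6 \left(-4 - 6\right)\right) = - 990 \left(2 - 9 - \left(-6\right) \left(-10\right)\right) = - 990 \left(2 - 9 - 60\right) = \left(-990\right) \left(-67\right) = 66330$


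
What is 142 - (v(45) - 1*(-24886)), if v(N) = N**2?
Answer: -26769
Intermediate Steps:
142 - (v(45) - 1*(-24886)) = 142 - (45**2 - 1*(-24886)) = 142 - (2025 + 24886) = 142 - 1*26911 = 142 - 26911 = -26769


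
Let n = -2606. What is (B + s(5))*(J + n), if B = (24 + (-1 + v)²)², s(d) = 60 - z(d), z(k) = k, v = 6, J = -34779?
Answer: -91817560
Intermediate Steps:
s(d) = 60 - d
B = 2401 (B = (24 + (-1 + 6)²)² = (24 + 5²)² = (24 + 25)² = 49² = 2401)
(B + s(5))*(J + n) = (2401 + (60 - 1*5))*(-34779 - 2606) = (2401 + (60 - 5))*(-37385) = (2401 + 55)*(-37385) = 2456*(-37385) = -91817560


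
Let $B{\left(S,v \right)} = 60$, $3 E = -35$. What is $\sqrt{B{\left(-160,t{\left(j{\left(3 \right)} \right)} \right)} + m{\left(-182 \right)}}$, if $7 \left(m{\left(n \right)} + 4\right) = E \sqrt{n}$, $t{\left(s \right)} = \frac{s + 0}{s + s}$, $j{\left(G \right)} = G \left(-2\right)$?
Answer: $\frac{\sqrt{504 - 15 i \sqrt{182}}}{3} \approx 7.6271 - 1.474 i$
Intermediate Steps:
$E = - \frac{35}{3}$ ($E = \frac{1}{3} \left(-35\right) = - \frac{35}{3} \approx -11.667$)
$j{\left(G \right)} = - 2 G$
$t{\left(s \right)} = \frac{1}{2}$ ($t{\left(s \right)} = \frac{s}{2 s} = s \frac{1}{2 s} = \frac{1}{2}$)
$m{\left(n \right)} = -4 - \frac{5 \sqrt{n}}{3}$ ($m{\left(n \right)} = -4 + \frac{\left(- \frac{35}{3}\right) \sqrt{n}}{7} = -4 - \frac{5 \sqrt{n}}{3}$)
$\sqrt{B{\left(-160,t{\left(j{\left(3 \right)} \right)} \right)} + m{\left(-182 \right)}} = \sqrt{60 - \left(4 + \frac{5 \sqrt{-182}}{3}\right)} = \sqrt{60 - \left(4 + \frac{5 i \sqrt{182}}{3}\right)} = \sqrt{56 - \frac{5 i \sqrt{182}}{3}}$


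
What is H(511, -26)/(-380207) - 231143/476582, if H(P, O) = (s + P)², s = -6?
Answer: -209422511151/181199812474 ≈ -1.1558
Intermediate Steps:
H(P, O) = (-6 + P)²
H(511, -26)/(-380207) - 231143/476582 = (-6 + 511)²/(-380207) - 231143/476582 = 505²*(-1/380207) - 231143*1/476582 = 255025*(-1/380207) - 231143/476582 = -255025/380207 - 231143/476582 = -209422511151/181199812474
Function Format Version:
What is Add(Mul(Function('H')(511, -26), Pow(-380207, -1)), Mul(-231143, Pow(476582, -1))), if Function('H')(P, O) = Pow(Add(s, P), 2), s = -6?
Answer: Rational(-209422511151, 181199812474) ≈ -1.1558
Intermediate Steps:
Function('H')(P, O) = Pow(Add(-6, P), 2)
Add(Mul(Function('H')(511, -26), Pow(-380207, -1)), Mul(-231143, Pow(476582, -1))) = Add(Mul(Pow(Add(-6, 511), 2), Pow(-380207, -1)), Mul(-231143, Pow(476582, -1))) = Add(Mul(Pow(505, 2), Rational(-1, 380207)), Mul(-231143, Rational(1, 476582))) = Add(Mul(255025, Rational(-1, 380207)), Rational(-231143, 476582)) = Add(Rational(-255025, 380207), Rational(-231143, 476582)) = Rational(-209422511151, 181199812474)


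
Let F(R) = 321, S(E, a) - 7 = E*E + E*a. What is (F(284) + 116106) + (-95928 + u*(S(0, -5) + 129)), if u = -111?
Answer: 5403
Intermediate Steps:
S(E, a) = 7 + E**2 + E*a (S(E, a) = 7 + (E*E + E*a) = 7 + (E**2 + E*a) = 7 + E**2 + E*a)
(F(284) + 116106) + (-95928 + u*(S(0, -5) + 129)) = (321 + 116106) + (-95928 - 111*((7 + 0**2 + 0*(-5)) + 129)) = 116427 + (-95928 - 111*((7 + 0 + 0) + 129)) = 116427 + (-95928 - 111*(7 + 129)) = 116427 + (-95928 - 111*136) = 116427 + (-95928 - 15096) = 116427 - 111024 = 5403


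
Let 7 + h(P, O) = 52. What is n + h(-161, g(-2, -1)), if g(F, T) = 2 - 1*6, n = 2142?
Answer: 2187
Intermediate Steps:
g(F, T) = -4 (g(F, T) = 2 - 6 = -4)
h(P, O) = 45 (h(P, O) = -7 + 52 = 45)
n + h(-161, g(-2, -1)) = 2142 + 45 = 2187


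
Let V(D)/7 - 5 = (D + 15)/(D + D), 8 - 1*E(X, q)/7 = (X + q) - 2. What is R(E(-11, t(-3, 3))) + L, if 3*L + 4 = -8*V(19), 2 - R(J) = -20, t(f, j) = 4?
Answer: -1698/19 ≈ -89.368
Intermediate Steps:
E(X, q) = 70 - 7*X - 7*q (E(X, q) = 56 - 7*((X + q) - 2) = 56 - 7*(-2 + X + q) = 56 + (14 - 7*X - 7*q) = 70 - 7*X - 7*q)
R(J) = 22 (R(J) = 2 - 1*(-20) = 2 + 20 = 22)
V(D) = 35 + 7*(15 + D)/(2*D) (V(D) = 35 + 7*((D + 15)/(D + D)) = 35 + 7*((15 + D)/((2*D))) = 35 + 7*((15 + D)*(1/(2*D))) = 35 + 7*((15 + D)/(2*D)) = 35 + 7*(15 + D)/(2*D))
L = -2116/19 (L = -4/3 + (-28*(15 + 11*19)/19)/3 = -4/3 + (-28*(15 + 209)/19)/3 = -4/3 + (-28*224/19)/3 = -4/3 + (-8*784/19)/3 = -4/3 + (1/3)*(-6272/19) = -4/3 - 6272/57 = -2116/19 ≈ -111.37)
R(E(-11, t(-3, 3))) + L = 22 - 2116/19 = -1698/19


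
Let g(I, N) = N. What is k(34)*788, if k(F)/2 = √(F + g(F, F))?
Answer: 3152*√17 ≈ 12996.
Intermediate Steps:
k(F) = 2*√2*√F (k(F) = 2*√(F + F) = 2*√(2*F) = 2*(√2*√F) = 2*√2*√F)
k(34)*788 = (2*√2*√34)*788 = (4*√17)*788 = 3152*√17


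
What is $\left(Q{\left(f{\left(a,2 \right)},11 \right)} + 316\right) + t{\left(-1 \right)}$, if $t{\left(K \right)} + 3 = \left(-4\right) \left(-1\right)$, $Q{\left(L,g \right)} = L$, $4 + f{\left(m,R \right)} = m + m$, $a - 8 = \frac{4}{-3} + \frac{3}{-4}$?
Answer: $\frac{1949}{6} \approx 324.83$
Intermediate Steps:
$a = \frac{71}{12}$ ($a = 8 + \left(\frac{4}{-3} + \frac{3}{-4}\right) = 8 + \left(4 \left(- \frac{1}{3}\right) + 3 \left(- \frac{1}{4}\right)\right) = 8 - \frac{25}{12} = \frac{71}{12} \approx 5.9167$)
$f{\left(m,R \right)} = -4 + 2 m$ ($f{\left(m,R \right)} = -4 + \left(m + m\right) = -4 + 2 m$)
$t{\left(K \right)} = 1$ ($t{\left(K \right)} = -3 - -4 = -3 + 4 = 1$)
$\left(Q{\left(f{\left(a,2 \right)},11 \right)} + 316\right) + t{\left(-1 \right)} = \left(\left(-4 + 2 \cdot \frac{71}{12}\right) + 316\right) + 1 = \left(\left(-4 + \frac{71}{6}\right) + 316\right) + 1 = \left(\frac{47}{6} + 316\right) + 1 = \frac{1943}{6} + 1 = \frac{1949}{6}$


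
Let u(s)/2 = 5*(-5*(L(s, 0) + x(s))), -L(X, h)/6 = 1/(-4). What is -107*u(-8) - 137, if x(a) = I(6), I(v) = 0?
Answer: 7888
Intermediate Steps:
L(X, h) = 3/2 (L(X, h) = -6/(-4) = -6*(-¼) = 3/2)
x(a) = 0
u(s) = -75 (u(s) = 2*(5*(-5*(3/2 + 0))) = 2*(5*(-5*3/2)) = 2*(5*(-15/2)) = 2*(-75/2) = -75)
-107*u(-8) - 137 = -107*(-75) - 137 = 8025 - 137 = 7888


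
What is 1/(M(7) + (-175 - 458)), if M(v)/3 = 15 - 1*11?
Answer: -1/621 ≈ -0.0016103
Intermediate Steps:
M(v) = 12 (M(v) = 3*(15 - 1*11) = 3*(15 - 11) = 3*4 = 12)
1/(M(7) + (-175 - 458)) = 1/(12 + (-175 - 458)) = 1/(12 - 633) = 1/(-621) = -1/621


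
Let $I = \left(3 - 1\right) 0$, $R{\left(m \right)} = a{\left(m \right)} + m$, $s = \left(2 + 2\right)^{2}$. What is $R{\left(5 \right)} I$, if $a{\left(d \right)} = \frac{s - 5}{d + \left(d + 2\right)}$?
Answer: $0$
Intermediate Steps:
$s = 16$ ($s = 4^{2} = 16$)
$a{\left(d \right)} = \frac{11}{2 + 2 d}$ ($a{\left(d \right)} = \frac{16 - 5}{d + \left(d + 2\right)} = \frac{11}{d + \left(2 + d\right)} = \frac{11}{2 + 2 d}$)
$R{\left(m \right)} = m + \frac{11}{2 \left(1 + m\right)}$ ($R{\left(m \right)} = \frac{11}{2 \left(1 + m\right)} + m = m + \frac{11}{2 \left(1 + m\right)}$)
$I = 0$ ($I = 2 \cdot 0 = 0$)
$R{\left(5 \right)} I = \frac{\frac{11}{2} + 5 \left(1 + 5\right)}{1 + 5} \cdot 0 = \frac{\frac{11}{2} + 5 \cdot 6}{6} \cdot 0 = \frac{\frac{11}{2} + 30}{6} \cdot 0 = \frac{1}{6} \cdot \frac{71}{2} \cdot 0 = \frac{71}{12} \cdot 0 = 0$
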